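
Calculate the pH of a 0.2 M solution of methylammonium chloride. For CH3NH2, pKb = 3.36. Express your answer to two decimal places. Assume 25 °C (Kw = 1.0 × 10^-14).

CH3NH3+ is the conjugate acid of the weak base CH3NH2.
Kb = 10^(−3.36) = 4.37 × 10^-4
Ka = Kw/Kb = 1.0×10^-14 / 4.37 × 10^-4 = 2.29 × 10^-11
From the ICE table, Ka = [H+]²/(0.2 − [H+]) = 2.29 × 10^-11.
Assume [H+] ≪ 0.2: [H+] ≈ √(2.29 × 10^-11 × 0.2) = 2.14 × 10^-6 M
pH = −log(2.14 × 10^-6) = 5.67

pH = 5.67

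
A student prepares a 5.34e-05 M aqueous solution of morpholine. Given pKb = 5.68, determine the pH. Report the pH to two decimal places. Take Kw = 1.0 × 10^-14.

C4H8ONH + H2O ⇌ C4H8ONH2+ + OH-
Kb = 10^(−5.68) = 2.09 × 10^-6
From the ICE table, Kb = x²/(5.34e-05 − x) = 2.09 × 10^-6.
x is not negligible relative to C₀; solve x² + 2.09e-06·x − 1.12e-10 = 0.
x = [−2.09e-06 + √(2.09e-06² + 4.46e-10)]/2 = 9.57 × 10^-6 M
pOH = 5.02, so pH = 14.00 − pOH = 8.98

pH = 8.98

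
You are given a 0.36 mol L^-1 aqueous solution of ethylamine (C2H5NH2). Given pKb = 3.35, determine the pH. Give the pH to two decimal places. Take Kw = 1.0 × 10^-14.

pH = 12.10

C2H5NH2 + H2O ⇌ C2H5NH3+ + OH-
Kb = 10^(−3.35) = 4.47 × 10^-4
Kb = [OH-]²/(0.36 − [OH-]) = 4.47 × 10^-4
Assume [OH-] ≪ 0.36: [OH-] ≈ √(4.47 × 10^-4 × 0.36) = 1.27 × 10^-2 M
pOH = −log(1.27 × 10^-2) = 1.90; pH = 14.00 − 1.90 = 12.10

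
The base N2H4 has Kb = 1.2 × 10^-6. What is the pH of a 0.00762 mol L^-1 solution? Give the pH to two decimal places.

pH = 9.98

N2H4 + H2O ⇌ N2H5+ + OH-
Kb = [OH-]²/(0.00762 − [OH-]) = 1.2 × 10^-6
Neglecting [OH-] in the denominator: [OH-] = √(1.2 × 10^-6 × 0.00762) = 9.56 × 10^-5 M
pOH = −log(9.56 × 10^-5) = 4.02; pH = 14.00 − 4.02 = 9.98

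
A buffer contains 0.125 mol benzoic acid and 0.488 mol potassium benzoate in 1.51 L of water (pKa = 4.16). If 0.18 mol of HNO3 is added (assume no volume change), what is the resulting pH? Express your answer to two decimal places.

Added H+ converts C6H5COO- to C6H5COOH: C6H5COOH → 0.305 mol, C6H5COO- → 0.308 mol.
pH = pKa + log(n_C6H5COO-/n_C6H5COOH) = 4.16 + log(0.308/0.305) = 4.16 + (+0.004)

pH = 4.16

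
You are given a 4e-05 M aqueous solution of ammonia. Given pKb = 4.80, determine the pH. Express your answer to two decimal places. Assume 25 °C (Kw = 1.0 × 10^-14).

NH3 + H2O ⇌ NH4+ + OH-
Kb = 10^(−4.80) = 1.58 × 10^-5
Let x = [OH-] at equilibrium. Kb = x²/(4e-05 − x).
x is not negligible relative to C₀; solve x² + 1.58e-05·x − 6.32e-10 = 0.
x = (−Kb + √(Kb² + 4·Kb·C₀))/2 = 1.85 × 10^-5 M
pOH = 4.73, so pH = 14.00 − pOH = 9.27

pH = 9.27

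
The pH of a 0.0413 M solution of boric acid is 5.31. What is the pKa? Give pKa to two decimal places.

pKa = 9.24

[H+] = 10^(-5.31) = 4.90 × 10^-6 M
At equilibrium [HA] = 0.0413 − 4.90 × 10^-6 = 4.13 × 10^-2 M
Ka = [H+][A-]/[HA] = (4.90 × 10^-6)² / 4.13 × 10^-2 = 5.81 × 10^-10
pKa = -log(5.81 × 10^-10) = 9.24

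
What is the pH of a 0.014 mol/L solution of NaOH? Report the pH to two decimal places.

NaOH is a strong base; [OH-] = 0.014 M.
pOH = -log(0.014) = 1.85
pH = 14.00 - 1.85 = 12.15

pH = 12.15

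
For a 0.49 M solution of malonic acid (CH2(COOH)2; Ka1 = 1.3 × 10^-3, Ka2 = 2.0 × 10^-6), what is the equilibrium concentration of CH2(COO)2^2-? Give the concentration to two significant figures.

First ionization gives [H+] ≈ [CH2(COOH)COO-] = 2.46 × 10^-2 M.
Second step: Ka2 = [H+][CH2(COO)2^2-]/[CH2(COOH)COO-] ≈ [CH2(COO)2^2-] (since [H+] ≈ [CH2(COOH)COO-]).
So [CH2(COO)2^2-] ≈ Ka2.

2.0 × 10^-6 M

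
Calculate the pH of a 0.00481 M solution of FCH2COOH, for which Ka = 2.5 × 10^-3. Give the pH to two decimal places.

FCH2COOH ⇌ FCH2COO- + H+
Ka = [H+]²/(0.00481 − [H+]) = 2.5 × 10^-3
[H+] is not negligible relative to C₀; solve [H+]² + 0.0025·[H+] − 1.2e-05 = 0.
[H+] = [−0.0025 + √(0.0025² + 4.81e-05)]/2 = 2.44 × 10^-3 M
pH = −log[H+] = −log(2.44 × 10^-3) = 2.61

pH = 2.61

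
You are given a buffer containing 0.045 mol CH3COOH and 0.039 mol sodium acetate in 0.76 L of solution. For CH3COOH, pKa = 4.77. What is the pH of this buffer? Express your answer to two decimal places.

Using pH = pKa + log([base]/[acid]) with [base]/[acid] = 0.039/0.045:
pH = 4.77 + (-0.062) = 4.71

pH = 4.71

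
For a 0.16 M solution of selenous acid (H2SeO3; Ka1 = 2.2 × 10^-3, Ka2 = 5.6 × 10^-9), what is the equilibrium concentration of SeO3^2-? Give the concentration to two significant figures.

First ionization gives [H+] ≈ [HSeO3-] = 1.77 × 10^-2 M.
Second step: Ka2 = [H+][SeO3^2-]/[HSeO3-] ≈ [SeO3^2-] (since [H+] ≈ [HSeO3-]).
So [SeO3^2-] ≈ Ka2.

5.6 × 10^-9 M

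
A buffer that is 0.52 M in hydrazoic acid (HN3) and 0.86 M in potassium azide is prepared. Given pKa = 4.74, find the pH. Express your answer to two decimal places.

Using pH = pKa + log([base]/[acid]) with [base]/[acid] = 0.86/0.52:
pH = 4.74 + (+0.218) = 4.96

pH = 4.96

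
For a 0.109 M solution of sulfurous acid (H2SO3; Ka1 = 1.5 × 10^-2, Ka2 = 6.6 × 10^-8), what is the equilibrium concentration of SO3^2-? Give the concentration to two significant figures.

First ionization gives [H+] ≈ [HSO3-] = 3.36 × 10^-2 M.
Second step: Ka2 = [H+][SO3^2-]/[HSO3-] ≈ [SO3^2-] (since [H+] ≈ [HSO3-]).
So [SO3^2-] ≈ Ka2.

6.6 × 10^-8 M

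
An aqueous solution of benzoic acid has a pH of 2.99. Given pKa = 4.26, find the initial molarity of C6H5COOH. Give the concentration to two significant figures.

C₀ = 2.0 × 10^-2 M

[H+] = 10^(-2.99) = 1.02 × 10^-3 M = x
Ka = 10^(−4.26) = 5.50 × 10^-5
Ka = x²/(C₀ − x) ⇒ C₀ = x + x²/Ka
C₀ = 1.02 × 10^-3 + (1.02 × 10^-3)²/(5.50 × 10^-5) = 1.99 × 10^-2 M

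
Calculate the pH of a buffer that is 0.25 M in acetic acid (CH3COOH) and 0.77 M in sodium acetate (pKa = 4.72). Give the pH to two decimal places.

Using pH = pKa + log([base]/[acid]) with [base]/[acid] = 0.77/0.25:
pH = 4.72 + (+0.489) = 5.21

pH = 5.21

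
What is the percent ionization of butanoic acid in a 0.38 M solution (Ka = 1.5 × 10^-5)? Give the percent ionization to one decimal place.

CH3(CH2)2COOH ⇌ CH3(CH2)2COO- + H+; let x = [H+] at equilibrium.
x ≈ √(Ka·C₀) = √(1.5 × 10^-5 × 0.38) = 2.39 × 10^-3 M
% ionization = x/C₀ × 100% = 2.39 × 10^-3/0.38 × 100% = 0.6%

0.6%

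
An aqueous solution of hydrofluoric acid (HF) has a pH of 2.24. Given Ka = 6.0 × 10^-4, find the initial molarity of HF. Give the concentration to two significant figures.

[H+] = 10^(-2.24) = 5.75 × 10^-3 M = x
Ka = x²/(C₀ − x) ⇒ C₀ = x + x²/Ka
C₀ = 5.75 × 10^-3 + (5.75 × 10^-3)²/(6.0 × 10^-4) = 6.09 × 10^-2 M

C₀ = 6.1 × 10^-2 M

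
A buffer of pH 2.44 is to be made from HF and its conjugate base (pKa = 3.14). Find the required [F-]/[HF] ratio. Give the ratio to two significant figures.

ratio = 0.20

pH = pKa + log(r) ⇒ log(r) = 2.44 − 3.14 = -0.70
r = [F-]/[HF] = 10^(-0.70) = 0.2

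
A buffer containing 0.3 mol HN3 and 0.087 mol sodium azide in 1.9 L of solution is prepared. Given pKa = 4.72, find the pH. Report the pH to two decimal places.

pH = 4.18

Henderson–Hasselbalch: pH = pKa + log([N3-]/[HN3]) = 4.72 + log(0.087/0.3)
pH = 4.72 + (-0.538) = 4.18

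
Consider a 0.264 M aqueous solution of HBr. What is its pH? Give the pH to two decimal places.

HBr is a strong acid and dissociates completely, so [H+] = 0.264 M.
pH = -log(0.264) = 0.58

pH = 0.58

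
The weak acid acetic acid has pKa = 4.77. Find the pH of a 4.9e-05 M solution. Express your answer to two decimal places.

CH3COOH ⇌ CH3COO- + H+
Ka = 10^(−4.77) = 1.70 × 10^-5
Ka = [H+]²/(4.9e-05 − [H+]) = 1.70 × 10^-5
Here C₀/Ka ≈ 2.88, so the small-[H+] approximation fails. Use the quadratic:
[H+] = (−Ka + √(Ka² + 4·Ka·C₀))/2 = 2.16 × 10^-5 M
pH = −log(2.16 × 10^-5) = 4.67

pH = 4.67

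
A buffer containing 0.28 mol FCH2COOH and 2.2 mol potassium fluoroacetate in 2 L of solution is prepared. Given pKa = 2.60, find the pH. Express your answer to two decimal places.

pH = 3.50

pH = pKa + log([A⁻]/[HA]) = 2.60 + log(2.2/0.28)
pH = 2.60 + (+0.895) = 3.50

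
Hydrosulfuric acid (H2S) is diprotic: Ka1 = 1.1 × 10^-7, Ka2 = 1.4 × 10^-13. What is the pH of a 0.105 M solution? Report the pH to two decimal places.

Ka1 ≫ Ka2, so treat the first dissociation as the only significant source of H+.
Ka1 = x²/(0.105 − x) = 1.1 × 10^-7
x ≈ √(1.1 × 10^-7 × 0.105) = 1.07 × 10^-4 M
pH = −log(1.07 × 10^-4) = 3.97

pH = 3.97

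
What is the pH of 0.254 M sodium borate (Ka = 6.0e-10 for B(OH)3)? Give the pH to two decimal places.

pH = 11.31

B(OH)4- is the conjugate base of the weak acid B(OH)3.
Kb = Kw/Ka = 1.0×10^-14 / 6.0 × 10^-10 = 1.67 × 10^-5
Kb = x²/(0.254 − x) = 1.67 × 10^-5
Since Kb ≪ C₀, x ≈ √(Kb·C₀) = 2.06 × 10^-3 M.
(x/C₀ = 0.81% < 5%, so the approximation holds.)
pOH = −log(2.06 × 10^-3) = 2.69; pH = 14.00 − 2.69 = 11.31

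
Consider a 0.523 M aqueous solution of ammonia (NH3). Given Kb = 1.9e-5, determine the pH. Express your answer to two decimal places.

NH3 + H2O ⇌ NH4+ + OH-
Let x = [OH-] at equilibrium. Kb = x²/(0.523 − x).
Neglecting x in the denominator: x = √(1.9 × 10^-5 × 0.523) = 3.15 × 10^-3 M
(x/C₀ = 0.6% < 5%, so the approximation holds.)
pOH = 2.50, so pH = 14.00 − pOH = 11.50

pH = 11.50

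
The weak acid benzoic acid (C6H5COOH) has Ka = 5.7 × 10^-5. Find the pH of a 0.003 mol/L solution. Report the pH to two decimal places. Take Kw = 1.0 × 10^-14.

C6H5COOH ⇌ C6H5COO- + H+
Ka = [H+]²/(0.003 − [H+]) = 5.7 × 10^-5
[H+] is not negligible relative to C₀; solve [H+]² + 5.7e-05·[H+] − 1.71e-07 = 0.
[H+] = (−Ka + √(Ka² + 4·Ka·C₀))/2 = 3.86 × 10^-4 M
pH = −log[H+] = −log(3.86 × 10^-4) = 3.41

pH = 3.41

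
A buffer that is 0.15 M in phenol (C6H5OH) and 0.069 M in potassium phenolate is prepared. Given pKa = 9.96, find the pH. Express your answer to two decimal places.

Henderson–Hasselbalch: pH = pKa + log([C6H5O-]/[C6H5OH]) = 9.96 + log(0.069/0.15)
pH = 9.96 + (-0.337) = 9.62

pH = 9.62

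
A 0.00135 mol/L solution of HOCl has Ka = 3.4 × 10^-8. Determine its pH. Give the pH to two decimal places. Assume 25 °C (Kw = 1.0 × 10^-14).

HOCl ⇌ OCl- + H+
Ka = x²/(0.00135 − x) = 3.4 × 10^-8
Neglecting x in the denominator: x = √(3.4 × 10^-8 × 0.00135) = 6.77 × 10^-6 M
(x/C₀ = 0.5% < 5%, so the approximation holds.)
pH = −log(6.77 × 10^-6) = 5.17

pH = 5.17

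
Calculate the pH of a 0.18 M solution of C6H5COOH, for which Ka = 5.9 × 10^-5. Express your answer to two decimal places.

C6H5COOH ⇌ C6H5COO- + H+
From the ICE table, Ka = [H+]²/(0.18 − [H+]) = 5.9 × 10^-5.
Assume [H+] ≪ 0.18: [H+] ≈ √(5.9 × 10^-5 × 0.18) = 3.26 × 10^-3 M
Check: 1.8% ionized — well under 5%, approximation valid.
pH = −log(3.26 × 10^-3) = 2.49

pH = 2.49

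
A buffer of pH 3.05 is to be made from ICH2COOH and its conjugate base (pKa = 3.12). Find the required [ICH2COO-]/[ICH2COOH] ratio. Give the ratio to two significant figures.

ratio = 0.85

pH = pKa + log(r) ⇒ log(r) = 3.05 − 3.12 = -0.07
r = [ICH2COO-]/[ICH2COOH] = 10^(-0.07) = 0.851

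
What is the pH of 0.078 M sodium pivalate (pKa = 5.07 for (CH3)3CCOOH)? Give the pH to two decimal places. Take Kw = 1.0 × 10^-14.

(CH3)3CCOO- is the conjugate base of the weak acid (CH3)3CCOOH.
Ka = 10^(−5.07) = 8.51 × 10^-6
Kb = Kw/Ka = 1.0×10^-14 / 8.51 × 10^-6 = 1.18 × 10^-9
From the ICE table, Kb = [OH-]²/(0.078 − [OH-]) = 1.18 × 10^-9.
Neglecting [OH-] in the denominator: [OH-] = √(1.18 × 10^-9 × 0.078) = 9.59 × 10^-6 M
pOH = 5.02, so pH = 14.00 − pOH = 8.98

pH = 8.98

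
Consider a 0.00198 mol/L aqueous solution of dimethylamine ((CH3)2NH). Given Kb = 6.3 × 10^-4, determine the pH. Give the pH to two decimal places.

pH = 10.93

(CH3)2NH + H2O ⇌ (CH3)2NH2+ + OH-
From the ICE table, Kb = [OH-]²/(0.00198 − [OH-]) = 6.3 × 10^-4.
Here C₀/Kb ≈ 3.14, so the small-[OH-] approximation fails. Use the quadratic:
[OH-] = [−0.00063 + √(0.00063² + 4.99e-06)]/2 = 8.45 × 10^-4 M
pOH = −log(8.45 × 10^-4) = 3.07; pH = 14.00 − 3.07 = 10.93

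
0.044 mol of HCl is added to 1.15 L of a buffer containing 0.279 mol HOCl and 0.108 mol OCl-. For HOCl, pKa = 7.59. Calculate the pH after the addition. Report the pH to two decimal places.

Added H+ converts OCl- to HOCl: HOCl → 0.323 mol, OCl- → 0.064 mol.
pH = pKa + log([A⁻]/[HA]) = 7.59 + log(0.064/0.323) = 7.59 -0.703

pH = 6.89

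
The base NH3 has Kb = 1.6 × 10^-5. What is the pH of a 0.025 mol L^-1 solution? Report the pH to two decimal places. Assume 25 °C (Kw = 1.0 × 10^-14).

pH = 10.80

NH3 + H2O ⇌ NH4+ + OH-
From the ICE table, Kb = [OH-]²/(0.025 − [OH-]) = 1.6 × 10^-5.
Neglecting [OH-] in the denominator: [OH-] = √(1.6 × 10^-5 × 0.025) = 6.32 × 10^-4 M
pOH = 3.20, so pH = 14.00 − pOH = 10.80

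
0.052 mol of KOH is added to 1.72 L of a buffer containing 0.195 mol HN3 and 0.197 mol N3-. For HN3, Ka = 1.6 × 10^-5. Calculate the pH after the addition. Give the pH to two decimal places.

OH- converts HN3 to N3-: HN3 → 0.143 mol, N3- → 0.249 mol.
pKa = −log(1.6 × 10^-5) = 4.796
pH = pKa + log(n_N3-/n_HN3) = 4.796 + log(0.249/0.143) = 4.796 + (+0.241)

pH = 5.04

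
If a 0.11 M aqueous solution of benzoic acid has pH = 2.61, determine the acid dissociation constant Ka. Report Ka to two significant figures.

[H+] = 10^(-2.61) = 2.45 × 10^-3 M
At equilibrium [HA] = 0.11 − 2.45 × 10^-3 = 1.08 × 10^-1 M
Ka = [H+][A-]/[HA] = (2.45 × 10^-3)² / 1.08 × 10^-1 = 5.6 × 10^-5

Ka = 5.6 × 10^-5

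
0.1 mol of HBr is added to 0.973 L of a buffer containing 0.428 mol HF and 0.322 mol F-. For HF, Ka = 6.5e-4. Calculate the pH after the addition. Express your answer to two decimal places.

After neutralization: n(HF) = 0.528 mol, n(F-) = 0.222 mol.
pKa = −log(6.5 × 10^-4) = 3.187
Henderson–Hasselbalch with mole ratio 0.222/0.528: pH = 3.187 + (-0.376)

pH = 2.81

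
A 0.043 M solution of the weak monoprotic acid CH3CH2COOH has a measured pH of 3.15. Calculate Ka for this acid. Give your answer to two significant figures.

[H+] = 10^(-3.15) = 7.08 × 10^-4 M
At equilibrium [HA] = 0.043 − 7.08 × 10^-4 = 4.23 × 10^-2 M
Ka = [H+][A-]/[HA] = (7.08 × 10^-4)² / 4.23 × 10^-2 = 1.2 × 10^-5

Ka = 1.2 × 10^-5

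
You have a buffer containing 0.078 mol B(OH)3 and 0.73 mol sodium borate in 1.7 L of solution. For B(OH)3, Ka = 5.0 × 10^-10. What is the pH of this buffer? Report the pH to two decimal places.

pH = 10.27

pKa = −log(5.0 × 10^-10) = 9.301
Using pH = pKa + log([base]/[acid]) with [base]/[acid] = 0.73/0.078:
pH = 9.301 + (+0.971) = 10.27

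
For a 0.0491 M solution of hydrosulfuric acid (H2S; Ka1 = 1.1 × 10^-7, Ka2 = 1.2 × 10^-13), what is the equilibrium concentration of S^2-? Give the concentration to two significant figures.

First ionization gives [H+] ≈ [HS-] = 7.35 × 10^-5 M.
Second step: Ka2 = [H+][S^2-]/[HS-] ≈ [S^2-] (since [H+] ≈ [HS-]).
So [S^2-] ≈ Ka2.

1.2 × 10^-13 M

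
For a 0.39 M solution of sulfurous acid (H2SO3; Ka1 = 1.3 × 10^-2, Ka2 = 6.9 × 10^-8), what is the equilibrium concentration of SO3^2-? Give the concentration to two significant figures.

6.9 × 10^-8 M

First ionization gives [H+] ≈ [HSO3-] = 6.50 × 10^-2 M.
Second step: Ka2 = [H+][SO3^2-]/[HSO3-] ≈ [SO3^2-] (since [H+] ≈ [HSO3-]).
So [SO3^2-] ≈ Ka2.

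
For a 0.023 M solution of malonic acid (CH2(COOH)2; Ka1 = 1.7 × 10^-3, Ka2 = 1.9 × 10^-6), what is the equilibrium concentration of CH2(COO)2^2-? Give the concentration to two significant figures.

1.9 × 10^-6 M

First ionization gives [H+] ≈ [CH2(COOH)COO-] = 5.46 × 10^-3 M.
Second step: Ka2 = [H+][CH2(COO)2^2-]/[CH2(COOH)COO-] ≈ [CH2(COO)2^2-] (since [H+] ≈ [CH2(COOH)COO-]).
So [CH2(COO)2^2-] ≈ Ka2.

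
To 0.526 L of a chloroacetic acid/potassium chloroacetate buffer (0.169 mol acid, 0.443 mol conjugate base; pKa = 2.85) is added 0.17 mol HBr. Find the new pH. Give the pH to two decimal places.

Added H+ converts ClCH2COO- to ClCH2COOH: ClCH2COOH → 0.339 mol, ClCH2COO- → 0.273 mol.
pH = pKa + log(n_ClCH2COO-/n_ClCH2COOH) = 2.85 + log(0.273/0.339) = 2.85 + (-0.094)

pH = 2.76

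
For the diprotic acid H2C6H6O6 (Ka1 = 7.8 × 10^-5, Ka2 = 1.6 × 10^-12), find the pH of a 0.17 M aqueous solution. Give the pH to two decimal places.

Ka1 ≫ Ka2, so treat the first dissociation as the only significant source of H+.
Ka1 = x²/(0.17 − x) = 7.8 × 10^-5
x ≈ √(7.8 × 10^-5 × 0.17) = 3.64 × 10^-3 M
pH = −log(3.64 × 10^-3) = 2.44

pH = 2.44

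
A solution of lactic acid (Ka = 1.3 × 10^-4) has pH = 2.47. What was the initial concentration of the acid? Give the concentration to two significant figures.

C₀ = 9.2 × 10^-2 M

[H+] = 10^(-2.47) = 3.39 × 10^-3 M = x
Ka = x²/(C₀ − x) ⇒ C₀ = x + x²/Ka
C₀ = 3.39 × 10^-3 + (3.39 × 10^-3)²/(1.3 × 10^-4) = 9.18 × 10^-2 M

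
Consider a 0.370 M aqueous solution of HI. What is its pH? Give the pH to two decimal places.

pH = 0.43

HI is a strong acid and dissociates completely, so [H+] = 0.370 M.
pH = -log(0.37) = 0.43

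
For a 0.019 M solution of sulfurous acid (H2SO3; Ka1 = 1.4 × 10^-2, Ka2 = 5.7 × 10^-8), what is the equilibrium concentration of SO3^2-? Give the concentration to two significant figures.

First ionization gives [H+] ≈ [HSO3-] = 1.07 × 10^-2 M.
Second step: Ka2 = [H+][SO3^2-]/[HSO3-] ≈ [SO3^2-] (since [H+] ≈ [HSO3-]).
So [SO3^2-] ≈ Ka2.

5.7 × 10^-8 M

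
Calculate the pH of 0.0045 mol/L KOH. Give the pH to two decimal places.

pH = 11.65

KOH is a strong base; [OH-] = 0.0045 M.
pOH = -log(0.0045) = 2.35
pH = 14.00 - 2.35 = 11.65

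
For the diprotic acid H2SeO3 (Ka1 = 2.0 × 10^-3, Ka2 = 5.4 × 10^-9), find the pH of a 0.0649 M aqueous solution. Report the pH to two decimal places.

pH = 1.98

Ka1 ≫ Ka2, so treat the first dissociation as the only significant source of H+.
Ka1 = x²/(0.0649 − x) = 2.0 × 10^-3
Solving the quadratic: x = (−Ka1 + √(Ka1² + 4·Ka1·C₀))/2 = 1.04 × 10^-2 M
pH = −log(1.04 × 10^-2) = 1.98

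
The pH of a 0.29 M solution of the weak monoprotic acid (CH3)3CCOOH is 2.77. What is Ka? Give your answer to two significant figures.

Ka = 1.0 × 10^-5

[H+] = 10^(-2.77) = 1.70 × 10^-3 M
At equilibrium [HA] = 0.29 − 1.70 × 10^-3 = 2.88 × 10^-1 M
Ka = [H+][A-]/[HA] = (1.70 × 10^-3)² / 2.88 × 10^-1 = 1.0 × 10^-5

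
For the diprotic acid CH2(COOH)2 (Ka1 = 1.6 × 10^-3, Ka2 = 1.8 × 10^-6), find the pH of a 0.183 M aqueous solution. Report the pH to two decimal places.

pH = 1.79

Since Ka1 ≫ Ka2, the first ionization dominates [H+].
Ka1 = x²/(0.183 − x) = 1.6 × 10^-3
Solving the quadratic: x = (−Ka1 + √(Ka1² + 4·Ka1·C₀))/2 = 1.63 × 10^-2 M
pH = −log(1.63 × 10^-2) = 1.79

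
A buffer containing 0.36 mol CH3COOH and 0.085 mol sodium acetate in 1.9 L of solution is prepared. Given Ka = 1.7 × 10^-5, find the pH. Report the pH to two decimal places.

pH = 4.14

pKa = −log(1.7 × 10^-5) = 4.770
Henderson–Hasselbalch: pH = pKa + log([CH3COO-]/[CH3COOH]) = 4.770 + log(0.085/0.36)
pH = 4.770 + (-0.627) = 4.14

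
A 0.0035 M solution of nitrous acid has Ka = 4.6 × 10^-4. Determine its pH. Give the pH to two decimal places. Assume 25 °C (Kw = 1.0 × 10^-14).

HNO2 ⇌ NO2- + H+
Let x = [H+] at equilibrium. Ka = x²/(0.0035 − x).
x is not negligible relative to C₀; solve x² + 0.00046·x − 1.61e-06 = 0.
x = [−0.00046 + √(0.00046² + 6.44e-06)]/2 = 1.06 × 10^-3 M
pH = −log(1.06 × 10^-3) = 2.97

pH = 2.97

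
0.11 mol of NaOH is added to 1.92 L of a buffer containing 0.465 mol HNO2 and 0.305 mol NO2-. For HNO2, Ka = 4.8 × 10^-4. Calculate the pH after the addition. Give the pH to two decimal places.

pH = 3.39

OH- converts HNO2 to NO2-: HNO2 → 0.355 mol, NO2- → 0.415 mol.
pKa = −log(4.8 × 10^-4) = 3.319
pH = pKa + log(n_NO2-/n_HNO2) = 3.319 + log(0.415/0.355) = 3.319 + (+0.068)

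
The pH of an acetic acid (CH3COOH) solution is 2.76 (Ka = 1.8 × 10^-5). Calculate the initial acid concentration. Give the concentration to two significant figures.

C₀ = 1.7 × 10^-1 M

[H+] = 10^(-2.76) = 1.74 × 10^-3 M = x
Ka = x²/(C₀ − x) ⇒ C₀ = x + x²/Ka
C₀ = 1.74 × 10^-3 + (1.74 × 10^-3)²/(1.8 × 10^-5) = 1.70 × 10^-1 M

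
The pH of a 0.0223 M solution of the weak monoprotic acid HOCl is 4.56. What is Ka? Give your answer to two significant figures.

Ka = 3.4 × 10^-8

[H+] = 10^(-4.56) = 2.75 × 10^-5 M
At equilibrium [HA] = 0.0223 − 2.75 × 10^-5 = 2.23 × 10^-2 M
Ka = [H+][A-]/[HA] = (2.75 × 10^-5)² / 2.23 × 10^-2 = 3.4 × 10^-8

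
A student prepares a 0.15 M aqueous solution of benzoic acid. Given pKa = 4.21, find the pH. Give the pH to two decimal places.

pH = 2.52

C6H5COOH ⇌ C6H5COO- + H+
Ka = 10^(−4.21) = 6.17 × 10^-5
Let x = [H+] at equilibrium. Ka = x²/(0.15 − x).
Since Ka ≪ C₀, x ≈ √(Ka·C₀) = 3.04 × 10^-3 M.
(x/C₀ = 2% < 5%, so the approximation holds.)
pH = −log[H+] = −log(3.04 × 10^-3) = 2.52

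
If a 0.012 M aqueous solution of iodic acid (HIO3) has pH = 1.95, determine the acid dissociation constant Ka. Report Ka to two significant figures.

[H+] = 10^(-1.95) = 1.12 × 10^-2 M
At equilibrium [HA] = 0.012 − 1.12 × 10^-2 = 8.00 × 10^-4 M
Ka = [H+][A-]/[HA] = (1.12 × 10^-2)² / 8.00 × 10^-4 = 1.6 × 10^-1

Ka = 1.6 × 10^-1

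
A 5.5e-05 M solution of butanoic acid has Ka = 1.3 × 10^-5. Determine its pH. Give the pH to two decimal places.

CH3(CH2)2COOH ⇌ CH3(CH2)2COO- + H+
From the ICE table, Ka = x²/(5.5e-05 − x) = 1.3 × 10^-5.
The 5% rule fails; solving x² + Ka·x − Ka·C₀ = 0 exactly:
x = [−1.3e-05 + √(1.3e-05² + 2.86e-09)]/2 = 2.10 × 10^-5 M
pH = −log(2.10 × 10^-5) = 4.68

pH = 4.68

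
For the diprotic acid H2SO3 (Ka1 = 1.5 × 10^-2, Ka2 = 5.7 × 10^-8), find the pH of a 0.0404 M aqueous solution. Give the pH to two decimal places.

Ka1 ≫ Ka2, so treat the first dissociation as the only significant source of H+.
Ka1 = x²/(0.0404 − x) = 1.5 × 10^-2
Solving the quadratic: x = (−Ka1 + √(Ka1² + 4·Ka1·C₀))/2 = 1.82 × 10^-2 M
pH = −log(1.82 × 10^-2) = 1.74

pH = 1.74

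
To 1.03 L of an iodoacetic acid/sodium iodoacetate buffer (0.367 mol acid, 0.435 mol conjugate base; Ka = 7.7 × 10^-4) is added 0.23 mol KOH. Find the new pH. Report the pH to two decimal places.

pH = 3.80

After neutralization: n(ICH2COOH) = 0.137 mol, n(ICH2COO-) = 0.665 mol.
pKa = −log(7.7 × 10^-4) = 3.114
Henderson–Hasselbalch with mole ratio 0.665/0.137: pH = 3.114 + (+0.686)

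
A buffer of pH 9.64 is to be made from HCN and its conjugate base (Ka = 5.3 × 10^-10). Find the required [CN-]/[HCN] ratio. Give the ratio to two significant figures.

ratio = 2.3

pKa = -log(5.3 × 10^-10) = 9.276
pH = pKa + log(r) ⇒ log(r) = 9.64 − 9.276 = +0.364
r = [CN-]/[HCN] = 10^(+0.364) = 2.31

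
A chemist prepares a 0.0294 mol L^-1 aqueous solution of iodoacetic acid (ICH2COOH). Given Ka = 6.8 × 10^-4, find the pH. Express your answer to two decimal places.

pH = 2.38

ICH2COOH ⇌ ICH2COO- + H+
From the ICE table, Ka = x²/(0.0294 − x) = 6.8 × 10^-4.
Here C₀/Ka ≈ 43.2, so the small-x approximation fails. Use the quadratic:
x = [−0.00068 + √(0.00068² + 8e-05)]/2 = 4.14 × 10^-3 M
pH = −log[H+] = −log(4.14 × 10^-3) = 2.38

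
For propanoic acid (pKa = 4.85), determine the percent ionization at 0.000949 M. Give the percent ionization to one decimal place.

11.5%

CH3CH2COOH ⇌ CH3CH2COO- + H+; let x = [H+] at equilibrium.
Ka = 10^(−4.85) = 1.41 × 10^-5
Ka = x²/(C₀ − x); solving the quadratic gives x = 1.09 × 10^-4 M.
% ionization = x/C₀ × 100% = 1.09 × 10^-4/0.000949 × 100% = 11.5%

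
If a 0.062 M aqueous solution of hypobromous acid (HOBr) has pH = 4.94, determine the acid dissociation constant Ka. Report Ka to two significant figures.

Ka = 2.1 × 10^-9

[H+] = 10^(-4.94) = 1.15 × 10^-5 M
At equilibrium [HA] = 0.062 − 1.15 × 10^-5 = 6.20 × 10^-2 M
Ka = [H+][A-]/[HA] = (1.15 × 10^-5)² / 6.20 × 10^-2 = 2.1 × 10^-9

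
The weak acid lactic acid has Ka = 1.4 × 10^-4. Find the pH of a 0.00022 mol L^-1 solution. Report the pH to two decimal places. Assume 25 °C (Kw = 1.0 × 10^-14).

pH = 3.92

CH3CH(OH)COOH ⇌ CH3CH(OH)COO- + H+
From the ICE table, Ka = [H+]²/(0.00022 − [H+]) = 1.4 × 10^-4.
[H+] is not negligible relative to C₀; solve [H+]² + 0.00014·[H+] − 3.08e-08 = 0.
[H+] = [−0.00014 + √(0.00014² + 1.23e-07)]/2 = 1.19 × 10^-4 M
pH = −log(1.19 × 10^-4) = 3.92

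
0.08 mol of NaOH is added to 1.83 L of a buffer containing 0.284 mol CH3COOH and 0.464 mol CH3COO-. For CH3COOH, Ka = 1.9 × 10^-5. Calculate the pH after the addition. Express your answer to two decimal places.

OH- converts CH3COOH to CH3COO-: CH3COOH → 0.204 mol, CH3COO- → 0.544 mol.
pKa = −log(1.9 × 10^-5) = 4.721
pH = pKa + log(n_CH3COO-/n_CH3COOH) = 4.721 + log(0.544/0.204) = 4.721 + (+0.426)

pH = 5.15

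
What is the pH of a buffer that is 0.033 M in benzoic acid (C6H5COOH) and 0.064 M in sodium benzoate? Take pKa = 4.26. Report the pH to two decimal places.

pH = 4.55

Henderson–Hasselbalch: pH = pKa + log([C6H5COO-]/[C6H5COOH]) = 4.26 + log(0.064/0.033)
pH = 4.26 + (+0.288) = 4.55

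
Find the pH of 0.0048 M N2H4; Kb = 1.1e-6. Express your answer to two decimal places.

N2H4 + H2O ⇌ N2H5+ + OH-
From the ICE table, Kb = [OH-]²/(0.0048 − [OH-]) = 1.1 × 10^-6.
Neglecting [OH-] in the denominator: [OH-] = √(1.1 × 10^-6 × 0.0048) = 7.27 × 10^-5 M
pOH = 4.14, so pH = 14.00 − pOH = 9.86

pH = 9.86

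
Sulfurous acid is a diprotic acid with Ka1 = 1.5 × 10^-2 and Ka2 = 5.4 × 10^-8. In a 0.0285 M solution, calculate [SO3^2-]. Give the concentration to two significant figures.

First ionization gives [H+] ≈ [HSO3-] = 1.45 × 10^-2 M.
Second step: Ka2 = [H+][SO3^2-]/[HSO3-] ≈ [SO3^2-] (since [H+] ≈ [HSO3-]).
So [SO3^2-] ≈ Ka2.

5.4 × 10^-8 M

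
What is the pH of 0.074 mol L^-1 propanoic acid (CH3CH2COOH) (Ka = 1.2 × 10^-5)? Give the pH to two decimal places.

CH3CH2COOH ⇌ CH3CH2COO- + H+
Ka = x²/(0.074 − x) = 1.2 × 10^-5
Since Ka ≪ C₀, x ≈ √(Ka·C₀) = 9.42 × 10^-4 M.
(x/C₀ = 1.3% < 5%, so the approximation holds.)
pH = −log[H+] = −log(9.42 × 10^-4) = 3.03

pH = 3.03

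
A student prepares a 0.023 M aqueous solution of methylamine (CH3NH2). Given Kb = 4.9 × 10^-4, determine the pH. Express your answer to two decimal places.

pH = 11.49

CH3NH2 + H2O ⇌ CH3NH3+ + OH-
Kb = [OH-]²/(0.023 − [OH-]) = 4.9 × 10^-4
Here C₀/Kb ≈ 46.9, so the small-[OH-] approximation fails. Use the quadratic:
[OH-] = [−0.00049 + √(0.00049² + 4.51e-05)]/2 = 3.12 × 10^-3 M
pOH = 2.51, so pH = 14.00 − pOH = 11.49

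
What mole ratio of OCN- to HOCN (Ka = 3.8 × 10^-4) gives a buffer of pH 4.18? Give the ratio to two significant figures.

pKa = -log(3.8 × 10^-4) = 3.420
pH = pKa + log(r) ⇒ log(r) = 4.18 − 3.420 = +0.760
r = [OCN-]/[HOCN] = 10^(+0.760) = 5.75

ratio = 5.8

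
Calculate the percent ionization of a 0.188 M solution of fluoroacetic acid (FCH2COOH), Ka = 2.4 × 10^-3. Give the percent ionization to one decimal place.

10.7%

FCH2COOH ⇌ FCH2COO- + H+; let x = [H+] at equilibrium.
Solve x² + 0.0024x − 0.000451 = 0 → x = 2.01 × 10^-2 M
Fraction ionized = 2.01 × 10^-2 / 0.188 = 0.1069 → 10.7%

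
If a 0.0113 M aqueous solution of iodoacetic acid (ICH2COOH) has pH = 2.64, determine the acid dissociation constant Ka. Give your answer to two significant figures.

Ka = 5.8 × 10^-4

[H+] = 10^(-2.64) = 2.29 × 10^-3 M
At equilibrium [HA] = 0.0113 − 2.29 × 10^-3 = 9.01 × 10^-3 M
Ka = [H+][A-]/[HA] = (2.29 × 10^-3)² / 9.01 × 10^-3 = 5.8 × 10^-4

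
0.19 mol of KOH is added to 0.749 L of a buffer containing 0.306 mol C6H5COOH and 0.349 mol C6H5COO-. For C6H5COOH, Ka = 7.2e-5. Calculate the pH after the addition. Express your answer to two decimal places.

After neutralization: n(C6H5COOH) = 0.116 mol, n(C6H5COO-) = 0.539 mol.
pKa = −log(7.2 × 10^-5) = 4.143
pH = pKa + log([A⁻]/[HA]) = 4.143 + log(0.539/0.116) = 4.143 +0.667

pH = 4.81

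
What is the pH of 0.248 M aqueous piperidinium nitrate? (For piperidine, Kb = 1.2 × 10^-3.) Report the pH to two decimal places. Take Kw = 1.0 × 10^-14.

C5H10NH2+ is the conjugate acid of the weak base C5H10NH.
Ka = Kw/Kb = 1.0×10^-14 / 1.2 × 10^-3 = 8.33 × 10^-12
Ka = [H+]²/(0.248 − [H+]) = 8.33 × 10^-12
Neglecting [H+] in the denominator: [H+] = √(8.33 × 10^-12 × 0.248) = 1.44 × 10^-6 M
pH = −log[H+] = −log(1.44 × 10^-6) = 5.84

pH = 5.84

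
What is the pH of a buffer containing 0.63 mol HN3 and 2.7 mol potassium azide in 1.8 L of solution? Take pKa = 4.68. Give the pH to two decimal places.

Henderson–Hasselbalch: pH = pKa + log([N3-]/[HN3]) = 4.68 + log(2.7/0.63)
pH = 4.68 + (+0.632) = 5.31

pH = 5.31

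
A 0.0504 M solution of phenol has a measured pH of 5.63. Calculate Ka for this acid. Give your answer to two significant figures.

Ka = 1.1 × 10^-10

[H+] = 10^(-5.63) = 2.34 × 10^-6 M
At equilibrium [HA] = 0.0504 − 2.34 × 10^-6 = 5.04 × 10^-2 M
Ka = [H+][A-]/[HA] = (2.34 × 10^-6)² / 5.04 × 10^-2 = 1.1 × 10^-10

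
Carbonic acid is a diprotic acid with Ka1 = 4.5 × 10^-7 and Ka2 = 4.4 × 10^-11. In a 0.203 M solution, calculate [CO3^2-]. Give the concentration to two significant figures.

4.4 × 10^-11 M

First ionization gives [H+] ≈ [HCO3-] = 3.02 × 10^-4 M.
Second step: Ka2 = [H+][CO3^2-]/[HCO3-] ≈ [CO3^2-] (since [H+] ≈ [HCO3-]).
So [CO3^2-] ≈ Ka2.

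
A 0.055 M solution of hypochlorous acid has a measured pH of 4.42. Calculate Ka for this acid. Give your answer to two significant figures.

Ka = 2.6 × 10^-8

[H+] = 10^(-4.42) = 3.80 × 10^-5 M
At equilibrium [HA] = 0.055 − 3.80 × 10^-5 = 5.50 × 10^-2 M
Ka = [H+][A-]/[HA] = (3.80 × 10^-5)² / 5.50 × 10^-2 = 2.6 × 10^-8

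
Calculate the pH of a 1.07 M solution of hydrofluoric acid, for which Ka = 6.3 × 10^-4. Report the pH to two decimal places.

HF ⇌ F- + H+
From the ICE table, Ka = [H+]²/(1.07 − [H+]) = 6.3 × 10^-4.
Since Ka ≪ C₀, [H+] ≈ √(Ka·C₀) = 2.60 × 10^-2 M.
([H+]/C₀ = 2.4% < 5%, so the approximation holds.)
pH = −log(2.60 × 10^-2) = 1.59

pH = 1.59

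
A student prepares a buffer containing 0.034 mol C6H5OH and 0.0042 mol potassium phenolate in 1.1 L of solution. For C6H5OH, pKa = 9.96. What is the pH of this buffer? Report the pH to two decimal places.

Henderson–Hasselbalch: pH = pKa + log([C6H5O-]/[C6H5OH]) = 9.96 + log(0.0042/0.034)
pH = 9.96 + (-0.908) = 9.05

pH = 9.05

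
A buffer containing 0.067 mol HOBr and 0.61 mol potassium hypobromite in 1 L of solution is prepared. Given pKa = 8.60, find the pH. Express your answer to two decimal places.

Using pH = pKa + log([base]/[acid]) with [base]/[acid] = 0.61/0.067:
pH = 8.60 + (+0.959) = 9.56

pH = 9.56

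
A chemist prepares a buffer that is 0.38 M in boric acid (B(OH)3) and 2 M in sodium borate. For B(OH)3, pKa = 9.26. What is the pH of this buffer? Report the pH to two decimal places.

pH = 9.98

Henderson–Hasselbalch: pH = pKa + log([B(OH)4-]/[B(OH)3]) = 9.26 + log(2/0.38)
pH = 9.26 + (+0.721) = 9.98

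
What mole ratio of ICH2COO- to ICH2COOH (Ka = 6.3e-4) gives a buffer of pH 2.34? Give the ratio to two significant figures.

ratio = 0.14

pKa = -log(6.3 × 10^-4) = 3.201
pH = pKa + log(r) ⇒ log(r) = 2.34 − 3.201 = -0.861
r = [ICH2COO-]/[ICH2COOH] = 10^(-0.861) = 0.138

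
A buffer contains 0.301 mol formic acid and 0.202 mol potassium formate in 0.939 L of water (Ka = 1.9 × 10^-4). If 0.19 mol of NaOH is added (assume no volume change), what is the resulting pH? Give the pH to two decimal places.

After neutralization: n(HCOOH) = 0.111 mol, n(HCOO-) = 0.392 mol.
pKa = −log(1.9 × 10^-4) = 3.721
pH = pKa + log(n_HCOO-/n_HCOOH) = 3.721 + log(0.392/0.111) = 3.721 + (+0.548)

pH = 4.27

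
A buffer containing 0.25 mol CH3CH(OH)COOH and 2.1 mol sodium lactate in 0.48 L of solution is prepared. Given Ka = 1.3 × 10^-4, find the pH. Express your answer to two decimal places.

pKa = −log(1.3 × 10^-4) = 3.886
Henderson–Hasselbalch: pH = pKa + log([CH3CH(OH)COO-]/[CH3CH(OH)COOH]) = 3.886 + log(2.1/0.25)
pH = 3.886 + (+0.924) = 4.81

pH = 4.81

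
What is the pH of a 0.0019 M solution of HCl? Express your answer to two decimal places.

pH = 2.72

HCl is a strong acid and dissociates completely, so [H+] = 0.0019 M.
pH = -log(0.0019) = 2.72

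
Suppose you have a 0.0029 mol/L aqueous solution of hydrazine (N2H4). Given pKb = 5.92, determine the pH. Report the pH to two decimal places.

pH = 9.77

N2H4 + H2O ⇌ N2H5+ + OH-
Kb = 10^(−5.92) = 1.20 × 10^-6
From the ICE table, Kb = [OH-]²/(0.0029 − [OH-]) = 1.20 × 10^-6.
Neglecting [OH-] in the denominator: [OH-] = √(1.20 × 10^-6 × 0.0029) = 5.90 × 10^-5 M
Check: 2% ionized — well under 5%, approximation valid.
pOH = −log(5.90 × 10^-5) = 4.23; pH = 14.00 − 4.23 = 9.77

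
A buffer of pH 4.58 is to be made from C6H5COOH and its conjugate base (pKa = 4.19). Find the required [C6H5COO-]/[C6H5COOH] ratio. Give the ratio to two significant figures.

pH = pKa + log(r) ⇒ log(r) = 4.58 − 4.19 = +0.39
r = [C6H5COO-]/[C6H5COOH] = 10^(+0.39) = 2.45

ratio = 2.5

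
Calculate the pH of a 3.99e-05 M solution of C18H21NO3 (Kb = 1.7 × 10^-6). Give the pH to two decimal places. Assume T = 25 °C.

pH = 8.87

C18H21NO3 + H2O ⇌ C18H22NO3+ + OH-
From the ICE table, Kb = [OH-]²/(3.99e-05 − [OH-]) = 1.7 × 10^-6.
Here C₀/Kb ≈ 23.5, so the small-[OH-] approximation fails. Use the quadratic:
[OH-] = (−Kb + √(Kb² + 4·Kb·C₀))/2 = 7.43 × 10^-6 M
pOH = 5.13, so pH = 14.00 − pOH = 8.87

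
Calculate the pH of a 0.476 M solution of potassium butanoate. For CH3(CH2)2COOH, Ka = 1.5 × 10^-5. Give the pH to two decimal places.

pH = 9.25

CH3(CH2)2COO- is the conjugate base of the weak acid CH3(CH2)2COOH.
Kb = Kw/Ka = 1.0×10^-14 / 1.5 × 10^-5 = 6.67 × 10^-10
Kb = [OH-]²/(0.476 − [OH-]) = 6.67 × 10^-10
Since Kb ≪ C₀, [OH-] ≈ √(Kb·C₀) = 1.78 × 10^-5 M.
Check: 0.0037% ionized — well under 5%, approximation valid.
pOH = −log(1.78 × 10^-5) = 4.75; pH = 14.00 − 4.75 = 9.25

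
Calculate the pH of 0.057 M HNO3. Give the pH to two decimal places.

pH = 1.24

HNO3 is a strong acid and dissociates completely, so [H+] = 0.057 M.
pH = -log(0.057) = 1.24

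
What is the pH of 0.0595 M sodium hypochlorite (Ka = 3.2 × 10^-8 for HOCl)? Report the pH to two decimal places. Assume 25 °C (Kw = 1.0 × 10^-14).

pH = 10.13

OCl- is the conjugate base of the weak acid HOCl.
Kb = Kw/Ka = 1.0×10^-14 / 3.2 × 10^-8 = 3.12 × 10^-7
Kb = [OH-]²/(0.0595 − [OH-]) = 3.12 × 10^-7
Since Kb ≪ C₀, [OH-] ≈ √(Kb·C₀) = 1.36 × 10^-4 M.
pOH = 3.87, so pH = 14.00 − pOH = 10.13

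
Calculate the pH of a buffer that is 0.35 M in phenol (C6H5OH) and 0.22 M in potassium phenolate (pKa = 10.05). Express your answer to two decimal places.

Henderson–Hasselbalch: pH = pKa + log([C6H5O-]/[C6H5OH]) = 10.05 + log(0.22/0.35)
pH = 10.05 + (-0.202) = 9.85

pH = 9.85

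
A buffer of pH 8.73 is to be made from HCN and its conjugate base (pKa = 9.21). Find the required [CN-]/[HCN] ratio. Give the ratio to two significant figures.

pH = pKa + log(r) ⇒ log(r) = 8.73 − 9.21 = -0.48
r = [CN-]/[HCN] = 10^(-0.48) = 0.331

ratio = 0.33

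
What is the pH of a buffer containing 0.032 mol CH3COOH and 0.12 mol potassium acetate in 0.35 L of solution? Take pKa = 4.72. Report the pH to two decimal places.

pH = pKa + log([A⁻]/[HA]) = 4.72 + log(0.12/0.032)
pH = 4.72 + (+0.574) = 5.29

pH = 5.29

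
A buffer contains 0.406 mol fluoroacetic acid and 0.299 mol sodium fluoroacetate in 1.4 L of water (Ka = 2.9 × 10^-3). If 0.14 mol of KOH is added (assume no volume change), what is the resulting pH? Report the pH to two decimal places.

pH = 2.76

After neutralization: n(FCH2COOH) = 0.266 mol, n(FCH2COO-) = 0.439 mol.
pKa = −log(2.9 × 10^-3) = 2.538
pH = pKa + log([A⁻]/[HA]) = 2.538 + log(0.439/0.266) = 2.538 +0.218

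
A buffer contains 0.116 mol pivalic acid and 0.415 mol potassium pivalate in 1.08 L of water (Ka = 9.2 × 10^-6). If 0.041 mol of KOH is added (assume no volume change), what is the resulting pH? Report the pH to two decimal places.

pH = 5.82

OH- converts (CH3)3CCOOH to (CH3)3CCOO-: (CH3)3CCOOH → 0.075 mol, (CH3)3CCOO- → 0.456 mol.
pKa = −log(9.2 × 10^-6) = 5.036
Henderson–Hasselbalch with mole ratio 0.456/0.075: pH = 5.036 + (+0.784)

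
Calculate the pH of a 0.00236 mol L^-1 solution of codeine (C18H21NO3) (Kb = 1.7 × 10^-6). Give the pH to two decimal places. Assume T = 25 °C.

pH = 9.80

C18H21NO3 + H2O ⇌ C18H22NO3+ + OH-
Kb = [OH-]²/(0.00236 − [OH-]) = 1.7 × 10^-6
Neglecting [OH-] in the denominator: [OH-] = √(1.7 × 10^-6 × 0.00236) = 6.33 × 10^-5 M
([OH-]/C₀ = 2.7% < 5%, so the approximation holds.)
pOH = −log(6.33 × 10^-5) = 4.20; pH = 14.00 − 4.20 = 9.80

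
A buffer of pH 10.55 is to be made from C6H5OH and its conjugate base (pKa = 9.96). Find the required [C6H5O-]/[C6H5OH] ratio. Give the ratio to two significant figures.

pH = pKa + log(r) ⇒ log(r) = 10.55 − 9.96 = +0.59
r = [C6H5O-]/[C6H5OH] = 10^(+0.59) = 3.89

ratio = 3.9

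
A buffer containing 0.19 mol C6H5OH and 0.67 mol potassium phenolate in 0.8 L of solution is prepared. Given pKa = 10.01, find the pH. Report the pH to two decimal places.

Henderson–Hasselbalch: pH = pKa + log([C6H5O-]/[C6H5OH]) = 10.01 + log(0.67/0.19)
pH = 10.01 + (+0.547) = 10.56

pH = 10.56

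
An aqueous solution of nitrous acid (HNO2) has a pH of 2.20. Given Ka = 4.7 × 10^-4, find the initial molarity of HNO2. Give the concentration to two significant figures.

C₀ = 9.1 × 10^-2 M

[H+] = 10^(-2.20) = 6.31 × 10^-3 M = x
Ka = x²/(C₀ − x) ⇒ C₀ = x + x²/Ka
C₀ = 6.31 × 10^-3 + (6.31 × 10^-3)²/(4.7 × 10^-4) = 9.10 × 10^-2 M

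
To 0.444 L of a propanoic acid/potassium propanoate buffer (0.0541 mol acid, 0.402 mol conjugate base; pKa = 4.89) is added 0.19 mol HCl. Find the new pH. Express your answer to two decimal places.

pH = 4.83

After neutralization: n(CH3CH2COOH) = 0.244 mol, n(CH3CH2COO-) = 0.212 mol.
Henderson–Hasselbalch with mole ratio 0.212/0.244: pH = 4.89 + (-0.061)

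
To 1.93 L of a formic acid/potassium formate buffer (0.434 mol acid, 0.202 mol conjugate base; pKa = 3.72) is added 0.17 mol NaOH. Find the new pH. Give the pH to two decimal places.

OH- converts HCOOH to HCOO-: HCOOH → 0.264 mol, HCOO- → 0.372 mol.
pH = pKa + log(n_HCOO-/n_HCOOH) = 3.72 + log(0.372/0.264) = 3.72 + (+0.149)

pH = 3.87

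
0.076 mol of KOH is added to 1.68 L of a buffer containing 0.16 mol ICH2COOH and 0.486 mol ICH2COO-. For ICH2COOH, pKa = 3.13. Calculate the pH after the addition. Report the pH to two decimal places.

After neutralization: n(ICH2COOH) = 0.084 mol, n(ICH2COO-) = 0.562 mol.
Henderson–Hasselbalch with mole ratio 0.562/0.084: pH = 3.13 + (+0.825)

pH = 3.96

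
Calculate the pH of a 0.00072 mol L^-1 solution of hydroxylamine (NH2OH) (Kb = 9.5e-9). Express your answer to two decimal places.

NH2OH + H2O ⇌ NH3OH+ + OH-
Kb = x²/(0.00072 − x) = 9.5 × 10^-9
Assume x ≪ 0.00072: x ≈ √(9.5 × 10^-9 × 0.00072) = 2.62 × 10^-6 M
pOH = 5.58, so pH = 14.00 − pOH = 8.42

pH = 8.42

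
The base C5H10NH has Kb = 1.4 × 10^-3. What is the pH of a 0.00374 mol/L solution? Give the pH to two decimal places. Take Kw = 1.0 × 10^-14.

pH = 11.23

C5H10NH + H2O ⇌ C5H10NH2+ + OH-
Kb = x²/(0.00374 − x) = 1.4 × 10^-3
Here C₀/Kb ≈ 2.67, so the small-x approximation fails. Use the quadratic:
x = [−0.0014 + √(0.0014² + 2.09e-05)]/2 = 1.69 × 10^-3 M
pOH = 2.77, so pH = 14.00 − pOH = 11.23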